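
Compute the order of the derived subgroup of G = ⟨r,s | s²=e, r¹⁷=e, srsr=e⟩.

G' = [G, G] is generated by all commutators. The generator-pair commutators are: [r, s] = r².
The subgroup they normally generate is {e, r, r², r³, r⁴, r⁵, r⁶, r⁷, r⁸, r⁹, r¹⁰, r¹¹, r¹², r¹³, r¹⁴, r¹⁵, r¹⁶}, of order 17.
Check: |G/G'| = 34/17 = 2 is the order of the abelianisation.

Answer: 17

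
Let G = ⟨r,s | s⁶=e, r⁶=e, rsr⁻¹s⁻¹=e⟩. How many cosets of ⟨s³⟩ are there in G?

First find ord(s³) by computing successive powers:
  (s³)¹ = s³, (s³)² = e.
So |⟨s³⟩| = ord(s³) = 2. With |G| = 36, by Lagrange [G : ⟨s³⟩] = 36/2 = 18.

Answer: 18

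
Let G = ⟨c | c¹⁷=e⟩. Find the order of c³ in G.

Compute successive powers until reaching e:
  (c³)¹ = c³, (c³)² = c⁶, (c³)³ = c⁹, (c³)⁴ = c¹², (c³)⁵ = c¹⁵, (c³)⁶ = c, (c³)⁷ = c⁴, (c³)⁸ = c⁷, (c³)⁹ = c¹⁰, (c³)¹⁰ = c¹³, (c³)¹¹ = c¹⁶, (c³)¹² = c², (c³)¹³ = c⁵, (c³)¹⁴ = c⁸, (c³)¹⁵ = c¹¹, (c³)¹⁶ = c¹⁴, (c³)¹⁷ = e.
The smallest positive k with (c³)ᵏ = e is 17.

Answer: 17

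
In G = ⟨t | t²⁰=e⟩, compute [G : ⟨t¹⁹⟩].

First find ord(t¹⁹) by computing successive powers:
  (t¹⁹)¹ = t¹⁹, (t¹⁹)² = t¹⁸, (t¹⁹)³ = t¹⁷, (t¹⁹)⁴ = t¹⁶, (t¹⁹)⁵ = t¹⁵, (t¹⁹)⁶ = t¹⁴, (t¹⁹)⁷ = t¹³, (t¹⁹)⁸ = t¹², (t¹⁹)⁹ = t¹¹, (t¹⁹)¹⁰ = t¹⁰, (t¹⁹)¹¹ = t⁹, (t¹⁹)¹² = t⁸, (t¹⁹)¹³ = t⁷, (t¹⁹)¹⁴ = t⁶, (t¹⁹)¹⁵ = t⁵, (t¹⁹)¹⁶ = t⁴, (t¹⁹)¹⁷ = t³, (t¹⁹)¹⁸ = t², (t¹⁹)¹⁹ = t, (t¹⁹)²⁰ = e.
So |⟨t¹⁹⟩| = ord(t¹⁹) = 20. With |G| = 20, by Lagrange [G : ⟨t¹⁹⟩] = 20/20 = 1.

Answer: 1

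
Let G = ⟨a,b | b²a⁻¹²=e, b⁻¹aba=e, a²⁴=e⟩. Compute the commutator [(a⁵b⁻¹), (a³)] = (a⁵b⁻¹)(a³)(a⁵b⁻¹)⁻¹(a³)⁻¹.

[(a⁵b⁻¹), (a³)] = (a⁵b⁻¹)·(a³)·(a⁵b⁻¹)⁻¹·(a³)⁻¹.
  (a⁵b⁻¹) · (a³) = a²b⁻¹
  (a²b⁻¹) · (a⁵b) = a²¹
  (a²¹) · (a²¹) = a¹⁸

Answer: a¹⁸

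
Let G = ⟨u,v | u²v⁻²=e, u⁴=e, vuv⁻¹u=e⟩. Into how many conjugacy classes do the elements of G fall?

The conjugacy classes (representative and size) are:
  [e] (size 1), [u³] (size 2), [u²] (size 1), [v⁻¹] (size 2), [uv] (size 2).
Class equation: 1 + 2 + 1 + 2 + 2 = 8 = |G|. So G has 5 conjugacy classes.

Answer: 5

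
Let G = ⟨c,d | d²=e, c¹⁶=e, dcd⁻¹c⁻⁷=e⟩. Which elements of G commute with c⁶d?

⟨c⁶d⟩ ⊆ C_G(c⁶d) since powers of c⁶d commute with c⁶d; so |C_G(c⁶d)| ≥ |⟨c⁶d⟩| = 2.
By orbit–stabilizer, |C_G(c⁶d)| = |G| / |conj. class of c⁶d| = 32 / 8 = 4.
The 4 elements commuting with c⁶d are {e, c⁸, c⁶d, c¹⁴d}.

Answer: {e, c⁸, c⁶d, c¹⁴d}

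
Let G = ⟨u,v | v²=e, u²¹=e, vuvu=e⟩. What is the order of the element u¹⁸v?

Compute successive powers until reaching e:
  (u¹⁸v)¹ = u¹⁸v, (u¹⁸v)² = e.
The smallest positive k with (u¹⁸v)ᵏ = e is 2.

Answer: 2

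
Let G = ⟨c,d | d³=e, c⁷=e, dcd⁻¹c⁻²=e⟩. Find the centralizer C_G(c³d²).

⟨c³d²⟩ ⊆ C_G(c³d²) since powers of c³d² commute with c³d²; so |C_G(c³d²)| ≥ |⟨c³d²⟩| = 3.
By orbit–stabilizer, |C_G(c³d²)| = |G| / |conj. class of c³d²| = 21 / 7 = 3.
The 3 elements commuting with c³d² are {e, cd, c³d²}.

Answer: {e, cd, c³d²}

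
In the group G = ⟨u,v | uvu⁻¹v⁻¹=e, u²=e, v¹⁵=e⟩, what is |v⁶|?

Compute successive powers until reaching e:
  (v⁶)¹ = v⁶, (v⁶)² = v¹², (v⁶)³ = v³, (v⁶)⁴ = v⁹, (v⁶)⁵ = e.
The smallest positive k with (v⁶)ᵏ = e is 5.

Answer: 5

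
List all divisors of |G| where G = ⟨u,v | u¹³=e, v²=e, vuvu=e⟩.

|G| = 26 = 2 · 13. By Lagrange's theorem the order of any subgroup divides 26; the divisors of 26 are 1, 2, 13, 26.

Answer: 1, 2, 13, 26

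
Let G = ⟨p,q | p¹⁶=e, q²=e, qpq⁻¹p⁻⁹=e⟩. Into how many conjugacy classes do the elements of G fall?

The conjugacy classes (representative and size) are:
  [e] (size 1), [p⁹] (size 2), [p²] (size 1), [p³] (size 2), [p⁴] (size 1), [p¹³] (size 2), [p⁶] (size 1), [p¹⁵] (size 2), [p⁸] (size 1), [p¹⁰] (size 1), [p¹²] (size 1), [p¹⁴] (size 1), [q] (size 2), [pq] (size 2), [p²q] (size 2), [p¹¹q] (size 2), [p⁴q] (size 2), [p¹³q] (size 2), [p¹⁴q] (size 2), [p¹⁵q] (size 2).
Class equation: 1 + 2 + 1 + 2 + 1 + 2 + 1 + 2 + 1 + 1 + 1 + 1 + 2 + 2 + 2 + 2 + 2 + 2 + 2 + 2 = 32 = |G|. So G has 20 conjugacy classes.

Answer: 20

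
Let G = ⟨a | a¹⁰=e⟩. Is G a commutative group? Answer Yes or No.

G has a single generator, so G is cyclic and hence abelian.

Answer: Yes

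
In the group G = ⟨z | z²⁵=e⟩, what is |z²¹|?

Compute successive powers until reaching e:
  (z²¹)¹ = z²¹, (z²¹)² = z¹⁷, (z²¹)³ = z¹³, (z²¹)⁴ = z⁹, (z²¹)⁵ = z⁵, (z²¹)⁶ = z, (z²¹)⁷ = z²², (z²¹)⁸ = z¹⁸, (z²¹)⁹ = z¹⁴, (z²¹)¹⁰ = z¹⁰, (z²¹)¹¹ = z⁶, (z²¹)¹² = z², (z²¹)¹³ = z²³, (z²¹)¹⁴ = z¹⁹, (z²¹)¹⁵ = z¹⁵, (z²¹)¹⁶ = z¹¹, (z²¹)¹⁷ = z⁷, (z²¹)¹⁸ = z³, (z²¹)¹⁹ = z²⁴, (z²¹)²⁰ = z²⁰, (z²¹)²¹ = z¹⁶, (z²¹)²² = z¹², (z²¹)²³ = z⁸, (z²¹)²⁴ = z⁴, (z²¹)²⁵ = e.
The smallest positive k with (z²¹)ᵏ = e is 25.

Answer: 25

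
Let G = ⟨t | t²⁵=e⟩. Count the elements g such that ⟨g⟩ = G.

G is cyclic of order 25. An element generates G iff its order is 25, and a cyclic group of order 25 has exactly φ(25) = 20 such elements.

Answer: 20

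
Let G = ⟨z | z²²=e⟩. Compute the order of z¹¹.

Compute successive powers until reaching e:
  (z¹¹)¹ = z¹¹, (z¹¹)² = e.
The smallest positive k with (z¹¹)ᵏ = e is 2.

Answer: 2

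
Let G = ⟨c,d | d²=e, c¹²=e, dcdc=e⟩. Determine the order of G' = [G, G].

G' = [G, G] is generated by all commutators. The generator-pair commutators are: [c, d] = c².
The subgroup they normally generate is {e, c², c⁴, c⁶, c⁸, c¹⁰}, of order 6.
Check: |G/G'| = 24/6 = 4 is the order of the abelianisation.

Answer: 6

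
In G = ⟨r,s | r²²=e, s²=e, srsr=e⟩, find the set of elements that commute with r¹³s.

⟨r¹³s⟩ ⊆ C_G(r¹³s) since powers of r¹³s commute with r¹³s; so |C_G(r¹³s)| ≥ |⟨r¹³s⟩| = 2.
By orbit–stabilizer, |C_G(r¹³s)| = |G| / |conj. class of r¹³s| = 44 / 11 = 4.
The 4 elements commuting with r¹³s are {e, r¹¹, r²s, r¹³s}.

Answer: {e, r¹¹, r²s, r¹³s}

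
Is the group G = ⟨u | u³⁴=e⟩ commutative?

G has a single generator, so G is cyclic and hence abelian.

Answer: Yes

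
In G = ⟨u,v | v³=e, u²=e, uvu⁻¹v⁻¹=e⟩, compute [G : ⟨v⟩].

First find ord(v) by computing successive powers:
  v¹ = v, v² = v², v³ = e.
So |⟨v⟩| = ord(v) = 3. With |G| = 6, by Lagrange [G : ⟨v⟩] = 6/3 = 2.

Answer: 2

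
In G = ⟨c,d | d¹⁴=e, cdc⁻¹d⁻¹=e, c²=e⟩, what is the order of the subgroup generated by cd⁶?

|⟨cd⁶⟩| equals the order of cd⁶. Compute successive powers until reaching e:
  (cd⁶)¹ = cd⁶, (cd⁶)² = d¹², (cd⁶)³ = cd⁴, (cd⁶)⁴ = d¹⁰, (cd⁶)⁵ = cd², (cd⁶)⁶ = d⁸, (cd⁶)⁷ = c, (cd⁶)⁸ = d⁶, (cd⁶)⁹ = cd¹², (cd⁶)¹⁰ = d⁴, (cd⁶)¹¹ = cd¹⁰, (cd⁶)¹² = d², (cd⁶)¹³ = cd⁸, (cd⁶)¹⁴ = e.
The smallest positive k with (cd⁶)ᵏ = e is 14, so |⟨cd⁶⟩| = 14.

Answer: 14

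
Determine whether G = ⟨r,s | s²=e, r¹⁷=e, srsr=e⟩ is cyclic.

Every cyclic group is abelian. But r·s = rs while s·r = r¹⁶s, so r·s ≠ s·r and G is not abelian. Hence G is not cyclic.

Answer: No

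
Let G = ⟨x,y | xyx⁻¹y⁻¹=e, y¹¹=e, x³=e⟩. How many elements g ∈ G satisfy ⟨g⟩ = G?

G is cyclic of order 33. An element generates G iff its order is 33, and a cyclic group of order 33 has exactly φ(33) = 20 such elements.

Answer: 20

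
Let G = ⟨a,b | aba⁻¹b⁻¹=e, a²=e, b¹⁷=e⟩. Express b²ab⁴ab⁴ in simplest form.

Multiply left to right, reducing at each step:
  (b²) · a = ab²
  (ab²) · b⁴ = ab⁶
  (ab⁶) · a = b⁶
  (b⁶) · b⁴ = b¹⁰

Answer: b¹⁰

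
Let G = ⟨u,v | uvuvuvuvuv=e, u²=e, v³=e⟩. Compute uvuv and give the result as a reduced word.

Multiply left to right, reducing at each step:
  u · v = uv
  (uv) · u = uvu
  (uvu) · v = uvuv

Answer: uvuv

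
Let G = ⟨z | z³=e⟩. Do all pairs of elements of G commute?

G has a single generator, so G is cyclic and hence abelian.

Answer: Yes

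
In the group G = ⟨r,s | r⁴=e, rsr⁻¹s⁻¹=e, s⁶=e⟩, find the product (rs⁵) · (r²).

Compute (rs⁵) · (r²) by multiplying left to right and reducing via the relations at each step:
  (rs⁵) · r² = r³s⁵

Answer: r³s⁵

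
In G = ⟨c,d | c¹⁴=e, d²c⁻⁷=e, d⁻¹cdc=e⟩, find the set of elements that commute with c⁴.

⟨c⁴⟩ ⊆ C_G(c⁴) since powers of c⁴ commute with c⁴; so |C_G(c⁴)| ≥ |⟨c⁴⟩| = 7.
By orbit–stabilizer, |C_G(c⁴)| = |G| / |conj. class of c⁴| = 28 / 2 = 14.
The 14 elements commuting with c⁴ are {e, c, c², c³, c⁴, c⁵, c⁶, c⁷, c⁸, c⁹, c¹⁰, c¹¹, c¹², c¹³}.

Answer: {e, c, c², c³, c⁴, c⁵, c⁶, c⁷, c⁸, c⁹, c¹⁰, c¹¹, c¹², c¹³}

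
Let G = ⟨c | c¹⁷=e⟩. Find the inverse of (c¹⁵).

The order of (c¹⁵) is 17 (smallest k with (c¹⁵)ᵏ = e), so (c¹⁵)⁻¹ = (c¹⁵)¹⁶ = c².
Check: (c¹⁵) · (c²) → (c¹⁵) · c² = e, giving e as required.

Answer: c²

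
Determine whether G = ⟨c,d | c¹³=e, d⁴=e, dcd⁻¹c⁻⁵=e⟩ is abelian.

c·d = cd but d·c = c⁵d, so c·d ≠ d·c and G is not abelian.

Answer: No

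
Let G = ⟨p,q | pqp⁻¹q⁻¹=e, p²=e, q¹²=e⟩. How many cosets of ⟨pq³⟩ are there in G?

First find ord(pq³) by computing successive powers:
  (pq³)¹ = pq³, (pq³)² = q⁶, (pq³)³ = pq⁹, (pq³)⁴ = e.
So |⟨pq³⟩| = ord(pq³) = 4. With |G| = 24, by Lagrange [G : ⟨pq³⟩] = 24/4 = 6.

Answer: 6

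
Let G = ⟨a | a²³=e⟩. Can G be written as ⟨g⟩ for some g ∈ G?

|G| = 23. The element a has order 23 (its powers give 23 distinct elements), so ⟨a⟩ = G and G is cyclic.

Answer: Yes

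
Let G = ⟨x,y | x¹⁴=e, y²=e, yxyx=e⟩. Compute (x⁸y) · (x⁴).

Compute (x⁸y) · (x⁴) by multiplying left to right and reducing via the relations at each step:
  (x⁸y) · x⁴ = x⁴y

Answer: x⁴y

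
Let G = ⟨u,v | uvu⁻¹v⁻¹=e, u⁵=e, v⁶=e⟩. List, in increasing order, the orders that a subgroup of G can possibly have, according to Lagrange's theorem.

|G| = 30 = 2 · 3 · 5. By Lagrange's theorem the order of any subgroup divides 30; the divisors of 30 are 1, 2, 3, 5, 6, 10, 15, 30.

Answer: 1, 2, 3, 5, 6, 10, 15, 30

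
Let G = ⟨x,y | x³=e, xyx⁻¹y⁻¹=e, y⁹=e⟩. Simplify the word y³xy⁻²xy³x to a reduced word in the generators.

Multiply left to right, reducing at each step:
  (y³) · x = xy³
  (xy³) · y⁻² = xy
  (xy) · x = x²y
  (x²y) · y³ = x²y⁴
  (x²y⁴) · x = y⁴

Answer: y⁴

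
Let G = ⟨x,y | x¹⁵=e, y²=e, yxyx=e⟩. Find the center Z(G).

An element z ∈ Z(G) iff z commutes with every generator.
For example e is central: e·x = x = x·e; e·y = y = y·e.
Whereas x ∉ Z(G) since x·y = xy ≠ x¹⁴y = y·x.
Checking each of the 30 elements this way gives Z(G) = {e}, of order 1.

Answer: {e}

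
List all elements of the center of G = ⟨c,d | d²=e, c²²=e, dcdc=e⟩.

An element z ∈ Z(G) iff z commutes with every generator.
For example c¹¹ is central: (c¹¹)·c = c¹² = c·(c¹¹); (c¹¹)·d = c¹¹d = d·(c¹¹).
Whereas c ∉ Z(G) since c·d = cd ≠ c²¹d = d·c.
Checking each of the 44 elements this way gives Z(G) = {e, c¹¹}, of order 2.

Answer: {e, c¹¹}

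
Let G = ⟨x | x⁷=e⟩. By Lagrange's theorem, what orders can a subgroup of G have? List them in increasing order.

|G| = 7 = 7. By Lagrange's theorem the order of any subgroup divides 7; the divisors of 7 are 1, 7.

Answer: 1, 7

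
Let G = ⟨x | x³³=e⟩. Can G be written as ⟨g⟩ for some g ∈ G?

|G| = 33. The element x has order 33 (its powers give 33 distinct elements), so ⟨x⟩ = G and G is cyclic.

Answer: Yes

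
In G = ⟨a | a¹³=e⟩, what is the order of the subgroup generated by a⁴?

|⟨a⁴⟩| equals the order of a⁴. Compute successive powers until reaching e:
  (a⁴)¹ = a⁴, (a⁴)² = a⁸, (a⁴)³ = a¹², (a⁴)⁴ = a³, (a⁴)⁵ = a⁷, (a⁴)⁶ = a¹¹, (a⁴)⁷ = a², (a⁴)⁸ = a⁶, (a⁴)⁹ = a¹⁰, (a⁴)¹⁰ = a, (a⁴)¹¹ = a⁵, (a⁴)¹² = a⁹, (a⁴)¹³ = e.
The smallest positive k with (a⁴)ᵏ = e is 13, so |⟨a⁴⟩| = 13.

Answer: 13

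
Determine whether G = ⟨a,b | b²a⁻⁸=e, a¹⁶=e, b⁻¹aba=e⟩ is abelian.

a·b = ab but b·a = a⁷b⁻¹, so a·b ≠ b·a and G is not abelian.

Answer: No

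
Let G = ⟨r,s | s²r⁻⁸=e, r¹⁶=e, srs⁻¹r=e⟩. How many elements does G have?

Enumerate words in the generators, reducing via the relations: the distinct elements are
  {e, r, s, rs, r², r³, r⁴, r⁵, r⁶, r⁷, r⁸, r⁹, r²s, r³s, r¹², r¹³, r¹¹, r¹⁰, r¹⁴, r¹⁵, r⁴s, r⁵s, r⁶s, r⁷s, s⁻¹, rs⁻¹, r²s⁻¹, r³s⁻¹, r⁴s⁻¹, r⁵s⁻¹, r⁶s⁻¹, r⁷s⁻¹}.
No further products give new elements, so |G| = 32.

Answer: 32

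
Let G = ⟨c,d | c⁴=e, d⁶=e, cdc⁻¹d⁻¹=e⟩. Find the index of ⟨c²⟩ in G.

First find ord(c²) by computing successive powers:
  (c²)¹ = c², (c²)² = e.
So |⟨c²⟩| = ord(c²) = 2. With |G| = 24, by Lagrange [G : ⟨c²⟩] = 24/2 = 12.

Answer: 12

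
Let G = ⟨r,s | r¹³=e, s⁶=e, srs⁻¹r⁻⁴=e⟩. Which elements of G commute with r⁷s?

⟨r⁷s⟩ ⊆ C_G(r⁷s) since powers of r⁷s commute with r⁷s; so |C_G(r⁷s)| ≥ |⟨r⁷s⟩| = 6.
By orbit–stabilizer, |C_G(r⁷s)| = |G| / |conj. class of r⁷s| = 78 / 13 = 6.
The 6 elements commuting with r⁷s are {e, r⁷s, r⁴s³, r⁸s⁵, r⁹s², r¹⁰s⁴}.

Answer: {e, r⁷s, r⁴s³, r⁸s⁵, r⁹s², r¹⁰s⁴}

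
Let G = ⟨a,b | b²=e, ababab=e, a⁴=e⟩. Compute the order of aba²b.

Compute successive powers until reaching e:
  (aba²b)¹ = aba²b, (aba²b)² = e.
The smallest positive k with (aba²b)ᵏ = e is 2.

Answer: 2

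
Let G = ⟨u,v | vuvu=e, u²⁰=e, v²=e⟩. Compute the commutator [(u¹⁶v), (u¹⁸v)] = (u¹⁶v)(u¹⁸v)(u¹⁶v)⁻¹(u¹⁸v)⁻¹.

[(u¹⁶v), (u¹⁸v)] = (u¹⁶v)·(u¹⁸v)·(u¹⁶v)⁻¹·(u¹⁸v)⁻¹.
  (u¹⁶v) · (u¹⁸v) = u¹⁸
  (u¹⁸) · (u¹⁶v) = u¹⁴v
  (u¹⁴v) · (u¹⁸v) = u¹⁶

Answer: u¹⁶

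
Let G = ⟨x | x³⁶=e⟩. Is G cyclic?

|G| = 36. The element x has order 36 (its powers give 36 distinct elements), so ⟨x⟩ = G and G is cyclic.

Answer: Yes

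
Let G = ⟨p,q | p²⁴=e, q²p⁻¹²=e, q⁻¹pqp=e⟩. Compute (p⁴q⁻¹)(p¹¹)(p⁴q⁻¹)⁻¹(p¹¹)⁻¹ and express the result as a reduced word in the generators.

[(p⁴q⁻¹), (p¹¹)] = (p⁴q⁻¹)·(p¹¹)·(p⁴q⁻¹)⁻¹·(p¹¹)⁻¹.
  (p⁴q⁻¹) · (p¹¹) = p⁵q
  (p⁵q) · (p⁴q) = p¹³
  (p¹³) · (p¹³) = p²

Answer: p²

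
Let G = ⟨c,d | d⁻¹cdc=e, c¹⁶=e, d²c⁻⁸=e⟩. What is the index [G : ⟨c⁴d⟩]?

First find ord(c⁴d) by computing successive powers:
  (c⁴d)¹ = c⁴d, (c⁴d)² = c⁸, (c⁴d)³ = c⁴d⁻¹, (c⁴d)⁴ = e.
So |⟨c⁴d⟩| = ord(c⁴d) = 4. With |G| = 32, by Lagrange [G : ⟨c⁴d⟩] = 32/4 = 8.

Answer: 8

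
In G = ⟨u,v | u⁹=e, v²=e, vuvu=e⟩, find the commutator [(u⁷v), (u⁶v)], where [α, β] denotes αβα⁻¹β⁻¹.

[(u⁷v), (u⁶v)] = (u⁷v)·(u⁶v)·(u⁷v)⁻¹·(u⁶v)⁻¹.
  (u⁷v) · (u⁶v) = u
  u · (u⁷v) = u⁸v
  (u⁸v) · (u⁶v) = u²

Answer: u²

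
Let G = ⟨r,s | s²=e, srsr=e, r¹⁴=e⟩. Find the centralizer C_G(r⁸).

⟨r⁸⟩ ⊆ C_G(r⁸) since powers of r⁸ commute with r⁸; so |C_G(r⁸)| ≥ |⟨r⁸⟩| = 7.
By orbit–stabilizer, |C_G(r⁸)| = |G| / |conj. class of r⁸| = 28 / 2 = 14.
The 14 elements commuting with r⁸ are {e, r, r², r³, r⁴, r⁵, r⁶, r⁷, r⁸, r⁹, r¹⁰, r¹¹, r¹², r¹³}.

Answer: {e, r, r², r³, r⁴, r⁵, r⁶, r⁷, r⁸, r⁹, r¹⁰, r¹¹, r¹², r¹³}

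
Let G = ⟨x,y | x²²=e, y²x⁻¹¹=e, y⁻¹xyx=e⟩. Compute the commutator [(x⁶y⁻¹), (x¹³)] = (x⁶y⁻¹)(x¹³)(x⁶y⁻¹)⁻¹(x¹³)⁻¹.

[(x⁶y⁻¹), (x¹³)] = (x⁶y⁻¹)·(x¹³)·(x⁶y⁻¹)⁻¹·(x¹³)⁻¹.
  (x⁶y⁻¹) · (x¹³) = x⁴y
  (x⁴y) · (x⁶y) = x⁹
  (x⁹) · (x⁹) = x¹⁸

Answer: x¹⁸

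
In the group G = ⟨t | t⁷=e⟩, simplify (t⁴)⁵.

Compute successive powers of (t⁴), reducing at each step:
  (t⁴)²: (t⁴) · t⁴ = t
  (t⁴)³: t · t⁴ = t⁵
  (t⁴)⁴: (t⁵) · t⁴ = t²
  (t⁴)⁵: (t²) · t⁴ = t⁶

Answer: t⁶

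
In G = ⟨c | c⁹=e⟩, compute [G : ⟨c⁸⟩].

First find ord(c⁸) by computing successive powers:
  (c⁸)¹ = c⁸, (c⁸)² = c⁷, (c⁸)³ = c⁶, (c⁸)⁴ = c⁵, (c⁸)⁵ = c⁴, (c⁸)⁶ = c³, (c⁸)⁷ = c², (c⁸)⁸ = c, (c⁸)⁹ = e.
So |⟨c⁸⟩| = ord(c⁸) = 9. With |G| = 9, by Lagrange [G : ⟨c⁸⟩] = 9/9 = 1.

Answer: 1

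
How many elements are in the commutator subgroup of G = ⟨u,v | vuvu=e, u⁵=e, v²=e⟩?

G' = [G, G] is generated by all commutators. The generator-pair commutators are: [u, v] = u².
The subgroup they normally generate is {e, u, u², u³, u⁴}, of order 5.
Check: |G/G'| = 10/5 = 2 is the order of the abelianisation.

Answer: 5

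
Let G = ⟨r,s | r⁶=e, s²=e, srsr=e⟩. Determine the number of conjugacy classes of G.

The conjugacy classes (representative and size) are:
  [e] (size 1), [r⁵] (size 2), [r⁴] (size 2), [r³] (size 1), [s] (size 3), [r³s] (size 3).
Class equation: 1 + 2 + 2 + 1 + 3 + 3 = 12 = |G|. So G has 6 conjugacy classes.

Answer: 6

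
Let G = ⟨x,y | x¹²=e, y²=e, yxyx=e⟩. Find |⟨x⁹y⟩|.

|⟨x⁹y⟩| equals the order of x⁹y. Compute successive powers until reaching e:
  (x⁹y)¹ = x⁹y, (x⁹y)² = e.
The smallest positive k with (x⁹y)ᵏ = e is 2, so |⟨x⁹y⟩| = 2.

Answer: 2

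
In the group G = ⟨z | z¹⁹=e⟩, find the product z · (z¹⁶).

Compute z · (z¹⁶) by multiplying left to right and reducing via the relations at each step:
  z · z¹⁶ = z¹⁷

Answer: z¹⁷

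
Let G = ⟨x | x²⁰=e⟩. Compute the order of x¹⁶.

Compute successive powers until reaching e:
  (x¹⁶)¹ = x¹⁶, (x¹⁶)² = x¹², (x¹⁶)³ = x⁸, (x¹⁶)⁴ = x⁴, (x¹⁶)⁵ = e.
The smallest positive k with (x¹⁶)ᵏ = e is 5.

Answer: 5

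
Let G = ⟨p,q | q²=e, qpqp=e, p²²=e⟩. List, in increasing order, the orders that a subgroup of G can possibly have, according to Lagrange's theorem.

|G| = 44 = 2² · 11. By Lagrange's theorem the order of any subgroup divides 44; the divisors of 44 are 1, 2, 4, 11, 22, 44.

Answer: 1, 2, 4, 11, 22, 44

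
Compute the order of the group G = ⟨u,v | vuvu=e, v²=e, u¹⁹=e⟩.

Enumerate words in the generators, reducing via the relations: the distinct elements are
  {e, u, v, uv, u², u³, u⁴, u⁵, u⁶, u⁷, u⁸, u⁹, u²v, u³v, u¹², u¹³, u¹¹, u¹⁰, u¹⁴, u¹⁵, u¹⁶, u¹⁷, u¹⁸, u⁴v, u⁵v, u⁶v, u⁷v, u⁸v, u⁹v, u¹²v, u¹³v, u¹¹v, u¹⁰v, u¹⁴v, u¹⁵v, u¹⁶v, u¹⁷v, u¹⁸v}.
No further products give new elements, so |G| = 38.

Answer: 38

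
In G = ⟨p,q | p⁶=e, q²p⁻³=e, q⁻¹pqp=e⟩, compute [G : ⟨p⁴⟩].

First find ord(p⁴) by computing successive powers:
  (p⁴)¹ = p⁴, (p⁴)² = p², (p⁴)³ = e.
So |⟨p⁴⟩| = ord(p⁴) = 3. With |G| = 12, by Lagrange [G : ⟨p⁴⟩] = 12/3 = 4.

Answer: 4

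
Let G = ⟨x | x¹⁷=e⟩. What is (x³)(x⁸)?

Compute (x³) · (x⁸) by multiplying left to right and reducing via the relations at each step:
  (x³) · x⁸ = x¹¹

Answer: x¹¹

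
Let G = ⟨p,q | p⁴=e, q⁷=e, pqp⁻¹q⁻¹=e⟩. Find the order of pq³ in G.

Compute successive powers until reaching e:
  (pq³)¹ = pq³, (pq³)² = p²q⁶, (pq³)³ = p³q², (pq³)⁴ = q⁵, (pq³)⁵ = pq, (pq³)⁶ = p²q⁴, (pq³)⁷ = p³, (pq³)⁸ = q³, (pq³)⁹ = pq⁶, (pq³)¹⁰ = p²q², (pq³)¹¹ = p³q⁵, (pq³)¹² = q, (pq³)¹³ = pq⁴, (pq³)¹⁴ = p², (pq³)¹⁵ = p³q³, (pq³)¹⁶ = q⁶, (pq³)¹⁷ = pq², (pq³)¹⁸ = p²q⁵, (pq³)¹⁹ = p³q, (pq³)²⁰ = q⁴, (pq³)²¹ = p, (pq³)²² = p²q³, (pq³)²³ = p³q⁶, (pq³)²⁴ = q², (pq³)²⁵ = pq⁵, (pq³)²⁶ = p²q, (pq³)²⁷ = p³q⁴, (pq³)²⁸ = e.
The smallest positive k with (pq³)ᵏ = e is 28.

Answer: 28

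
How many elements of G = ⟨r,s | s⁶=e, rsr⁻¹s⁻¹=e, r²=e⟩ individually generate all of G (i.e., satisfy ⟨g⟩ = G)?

⟨g⟩ = G would require ord(g) = |G| = 12, but the maximum element order in G is 6 < 12. So G is not cyclic and no single element generates it: the count is 0.

Answer: 0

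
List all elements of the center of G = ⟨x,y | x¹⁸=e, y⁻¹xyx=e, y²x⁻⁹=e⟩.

An element z ∈ Z(G) iff z commutes with every generator.
For example x⁹ is central: (x⁹)·x = x¹⁰ = x·(x⁹); (x⁹)·y = y⁻¹ = y·(x⁹).
Whereas x ∉ Z(G) since x·y = xy ≠ x⁸y⁻¹ = y·x.
Checking each of the 36 elements this way gives Z(G) = {e, x⁹}, of order 2.

Answer: {e, x⁹}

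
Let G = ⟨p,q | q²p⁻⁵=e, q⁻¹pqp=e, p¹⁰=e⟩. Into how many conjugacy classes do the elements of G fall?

The conjugacy classes (representative and size) are:
  [e] (size 1), [p] (size 2), [p⁸] (size 2), [p⁷] (size 2), [p⁴] (size 2), [p⁵] (size 1), [p⁴q] (size 5), [p²q⁻¹] (size 5).
Class equation: 1 + 2 + 2 + 2 + 2 + 1 + 5 + 5 = 20 = |G|. So G has 8 conjugacy classes.

Answer: 8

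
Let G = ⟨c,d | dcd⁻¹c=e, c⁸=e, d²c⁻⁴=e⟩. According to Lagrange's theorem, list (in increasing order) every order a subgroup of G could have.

|G| = 16 = 2⁴. By Lagrange's theorem the order of any subgroup divides 16; the divisors of 16 are 1, 2, 4, 8, 16.

Answer: 1, 2, 4, 8, 16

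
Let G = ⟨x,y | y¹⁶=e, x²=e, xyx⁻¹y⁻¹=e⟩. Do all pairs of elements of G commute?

Each pair of generators commutes: x·y = xy = y·x. Since the generators pairwise commute, every element of G commutes with every other, so G is abelian.

Answer: Yes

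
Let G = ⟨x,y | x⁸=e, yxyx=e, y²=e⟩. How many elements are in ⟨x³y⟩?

|⟨x³y⟩| equals the order of x³y. Compute successive powers until reaching e:
  (x³y)¹ = x³y, (x³y)² = e.
The smallest positive k with (x³y)ᵏ = e is 2, so |⟨x³y⟩| = 2.

Answer: 2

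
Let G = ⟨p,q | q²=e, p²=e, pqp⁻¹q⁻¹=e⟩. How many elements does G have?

Enumerate words in the generators, reducing via the relations: the distinct elements are
  {e, p, q, pq}.
No further products give new elements, so |G| = 4.

Answer: 4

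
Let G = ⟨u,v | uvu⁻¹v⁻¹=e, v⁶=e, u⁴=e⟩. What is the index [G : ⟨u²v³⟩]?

First find ord(u²v³) by computing successive powers:
  (u²v³)¹ = u²v³, (u²v³)² = e.
So |⟨u²v³⟩| = ord(u²v³) = 2. With |G| = 24, by Lagrange [G : ⟨u²v³⟩] = 24/2 = 12.

Answer: 12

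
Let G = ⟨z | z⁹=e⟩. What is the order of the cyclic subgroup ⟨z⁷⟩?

|⟨z⁷⟩| equals the order of z⁷. Compute successive powers until reaching e:
  (z⁷)¹ = z⁷, (z⁷)² = z⁵, (z⁷)³ = z³, (z⁷)⁴ = z, (z⁷)⁵ = z⁸, (z⁷)⁶ = z⁶, (z⁷)⁷ = z⁴, (z⁷)⁸ = z², (z⁷)⁹ = e.
The smallest positive k with (z⁷)ᵏ = e is 9, so |⟨z⁷⟩| = 9.

Answer: 9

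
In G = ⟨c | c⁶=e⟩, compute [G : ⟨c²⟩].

First find ord(c²) by computing successive powers:
  (c²)¹ = c², (c²)² = c⁴, (c²)³ = e.
So |⟨c²⟩| = ord(c²) = 3. With |G| = 6, by Lagrange [G : ⟨c²⟩] = 6/3 = 2.

Answer: 2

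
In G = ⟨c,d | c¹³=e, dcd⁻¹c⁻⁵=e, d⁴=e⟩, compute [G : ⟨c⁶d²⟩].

First find ord(c⁶d²) by computing successive powers:
  (c⁶d²)¹ = c⁶d², (c⁶d²)² = e.
So |⟨c⁶d²⟩| = ord(c⁶d²) = 2. With |G| = 52, by Lagrange [G : ⟨c⁶d²⟩] = 52/2 = 26.

Answer: 26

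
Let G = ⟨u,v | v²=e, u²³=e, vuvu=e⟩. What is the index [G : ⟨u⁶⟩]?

First find ord(u⁶) by computing successive powers:
  (u⁶)¹ = u⁶, (u⁶)² = u¹², (u⁶)³ = u¹⁸, (u⁶)⁴ = u, (u⁶)⁵ = u⁷, (u⁶)⁶ = u¹³, (u⁶)⁷ = u¹⁹, (u⁶)⁸ = u², (u⁶)⁹ = u⁸, (u⁶)¹⁰ = u¹⁴, (u⁶)¹¹ = u²⁰, (u⁶)¹² = u³, (u⁶)¹³ = u⁹, (u⁶)¹⁴ = u¹⁵, (u⁶)¹⁵ = u²¹, (u⁶)¹⁶ = u⁴, (u⁶)¹⁷ = u¹⁰, (u⁶)¹⁸ = u¹⁶, (u⁶)¹⁹ = u²², (u⁶)²⁰ = u⁵, (u⁶)²¹ = u¹¹, (u⁶)²² = u¹⁷, (u⁶)²³ = e.
So |⟨u⁶⟩| = ord(u⁶) = 23. With |G| = 46, by Lagrange [G : ⟨u⁶⟩] = 46/23 = 2.

Answer: 2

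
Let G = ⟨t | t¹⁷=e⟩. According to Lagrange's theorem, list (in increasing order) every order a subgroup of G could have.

|G| = 17 = 17. By Lagrange's theorem the order of any subgroup divides 17; the divisors of 17 are 1, 17.

Answer: 1, 17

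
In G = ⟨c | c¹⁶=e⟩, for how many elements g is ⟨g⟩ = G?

G is cyclic of order 16. An element generates G iff its order is 16, and a cyclic group of order 16 has exactly φ(16) = 8 such elements.

Answer: 8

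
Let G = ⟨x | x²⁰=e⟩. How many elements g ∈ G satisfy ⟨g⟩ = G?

G is cyclic of order 20. An element generates G iff its order is 20, and a cyclic group of order 20 has exactly φ(20) = 8 such elements.

Answer: 8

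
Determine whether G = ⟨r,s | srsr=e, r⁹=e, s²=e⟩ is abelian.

r·s = rs but s·r = r⁸s, so r·s ≠ s·r and G is not abelian.

Answer: No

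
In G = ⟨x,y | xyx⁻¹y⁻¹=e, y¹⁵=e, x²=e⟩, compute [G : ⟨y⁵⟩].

First find ord(y⁵) by computing successive powers:
  (y⁵)¹ = y⁵, (y⁵)² = y¹⁰, (y⁵)³ = e.
So |⟨y⁵⟩| = ord(y⁵) = 3. With |G| = 30, by Lagrange [G : ⟨y⁵⟩] = 30/3 = 10.

Answer: 10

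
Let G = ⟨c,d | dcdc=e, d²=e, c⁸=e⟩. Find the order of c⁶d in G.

Compute successive powers until reaching e:
  (c⁶d)¹ = c⁶d, (c⁶d)² = e.
The smallest positive k with (c⁶d)ᵏ = e is 2.

Answer: 2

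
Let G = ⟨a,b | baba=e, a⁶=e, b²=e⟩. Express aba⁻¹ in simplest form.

Multiply left to right, reducing at each step:
  a · b = ab
  (ab) · a⁻¹ = a²b

Answer: a²b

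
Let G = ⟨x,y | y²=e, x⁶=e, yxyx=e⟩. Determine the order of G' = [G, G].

G' = [G, G] is generated by all commutators. The generator-pair commutators are: [x, y] = x².
The subgroup they normally generate is {e, x², x⁴}, of order 3.
Check: |G/G'| = 12/3 = 4 is the order of the abelianisation.

Answer: 3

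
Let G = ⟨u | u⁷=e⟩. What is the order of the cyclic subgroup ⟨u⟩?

|⟨u⟩| equals the order of u. Compute successive powers until reaching e:
  u¹ = u, u² = u², u³ = u³, u⁴ = u⁴, u⁵ = u⁵, u⁶ = u⁶, u⁷ = e.
The smallest positive k with uᵏ = e is 7, so |⟨u⟩| = 7.

Answer: 7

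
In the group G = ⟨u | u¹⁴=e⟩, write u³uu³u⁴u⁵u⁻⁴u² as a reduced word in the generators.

Multiply left to right, reducing at each step:
  (u³) · u = u⁴
  (u⁴) · u³ = u⁷
  (u⁷) · u⁴ = u¹¹
  (u¹¹) · u⁵ = u²
  (u²) · u⁻⁴ = u¹²
  (u¹²) · u² = e

Answer: e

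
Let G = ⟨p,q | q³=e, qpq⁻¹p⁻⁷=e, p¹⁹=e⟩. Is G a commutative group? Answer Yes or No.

p·q = pq but q·p = p⁷q, so p·q ≠ q·p and G is not abelian.

Answer: No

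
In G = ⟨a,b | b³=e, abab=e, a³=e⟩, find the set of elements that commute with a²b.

⟨a²b⟩ ⊆ C_G(a²b) since powers of a²b commute with a²b; so |C_G(a²b)| ≥ |⟨a²b⟩| = 3.
By orbit–stabilizer, |C_G(a²b)| = |G| / |conj. class of a²b| = 12 / 4 = 3.
The 3 elements commuting with a²b are {e, a²b, b²a}.

Answer: {e, a²b, b²a}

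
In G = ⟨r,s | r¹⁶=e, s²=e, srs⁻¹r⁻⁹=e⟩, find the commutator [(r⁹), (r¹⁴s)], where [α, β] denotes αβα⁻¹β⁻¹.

[(r⁹), (r¹⁴s)] = (r⁹)·(r¹⁴s)·(r⁹)⁻¹·(r¹⁴s)⁻¹.
  (r⁹) · (r¹⁴s) = r⁷s
  (r⁷s) · (r⁷) = r⁶s
  (r⁶s) · (r²s) = r⁸

Answer: r⁸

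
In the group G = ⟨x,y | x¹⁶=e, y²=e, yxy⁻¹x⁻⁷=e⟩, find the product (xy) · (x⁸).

Compute (xy) · (x⁸) by multiplying left to right and reducing via the relations at each step:
  (xy) · x⁸ = x⁹y

Answer: x⁹y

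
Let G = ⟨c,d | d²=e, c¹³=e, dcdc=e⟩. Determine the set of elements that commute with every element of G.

An element z ∈ Z(G) iff z commutes with every generator.
For example e is central: e·c = c = c·e; e·d = d = d·e.
Whereas c ∉ Z(G) since c·d = cd ≠ c¹²d = d·c.
Checking each of the 26 elements this way gives Z(G) = {e}, of order 1.

Answer: {e}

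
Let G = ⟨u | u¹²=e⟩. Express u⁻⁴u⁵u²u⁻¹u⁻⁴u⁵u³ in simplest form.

Multiply left to right, reducing at each step:
  (u⁸) · u⁵ = u
  u · u² = u³
  (u³) · u⁻¹ = u²
  (u²) · u⁻⁴ = u¹⁰
  (u¹⁰) · u⁵ = u³
  (u³) · u³ = u⁶

Answer: u⁶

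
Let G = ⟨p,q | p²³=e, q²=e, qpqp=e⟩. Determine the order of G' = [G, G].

G' = [G, G] is generated by all commutators. The generator-pair commutators are: [p, q] = p².
The subgroup they normally generate is {e, p, p², p³, p⁴, p⁵, p⁶, p⁷, p⁸, p⁹, p¹⁰, p¹¹, p¹², p¹³, p¹⁴, p¹⁵, p¹⁶, p¹⁷, p¹⁸, p¹⁹, p²⁰, p²¹, p²²}, of order 23.
Check: |G/G'| = 46/23 = 2 is the order of the abelianisation.

Answer: 23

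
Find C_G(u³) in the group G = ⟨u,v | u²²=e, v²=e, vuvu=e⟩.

⟨u³⟩ ⊆ C_G(u³) since powers of u³ commute with u³; so |C_G(u³)| ≥ |⟨u³⟩| = 22.
By orbit–stabilizer, |C_G(u³)| = |G| / |conj. class of u³| = 44 / 2 = 22.
The 22 elements commuting with u³ are {e, u, u², u³, u⁴, u⁵, u⁶, u⁷, u⁸, u⁹, u¹⁰, u¹¹, u¹², u¹³, u¹⁴, u¹⁵, u¹⁶, u¹⁷, u¹⁸, u¹⁹, u²⁰, u²¹}.

Answer: {e, u, u², u³, u⁴, u⁵, u⁶, u⁷, u⁸, u⁹, u¹⁰, u¹¹, u¹², u¹³, u¹⁴, u¹⁵, u¹⁶, u¹⁷, u¹⁸, u¹⁹, u²⁰, u²¹}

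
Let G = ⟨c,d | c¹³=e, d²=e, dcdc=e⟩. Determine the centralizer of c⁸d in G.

⟨c⁸d⟩ ⊆ C_G(c⁸d) since powers of c⁸d commute with c⁸d; so |C_G(c⁸d)| ≥ |⟨c⁸d⟩| = 2.
By orbit–stabilizer, |C_G(c⁸d)| = |G| / |conj. class of c⁸d| = 26 / 13 = 2.
The 2 elements commuting with c⁸d are {e, c⁸d}.

Answer: {e, c⁸d}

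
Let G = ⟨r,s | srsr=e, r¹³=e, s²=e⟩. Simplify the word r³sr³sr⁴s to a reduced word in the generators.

Multiply left to right, reducing at each step:
  (r³) · s = r³s
  (r³s) · r³ = s
  s · s = e
  e · r⁴ = r⁴
  (r⁴) · s = r⁴s

Answer: r⁴s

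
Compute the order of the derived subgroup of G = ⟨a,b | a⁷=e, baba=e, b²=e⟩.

G' = [G, G] is generated by all commutators. The generator-pair commutators are: [a, b] = a².
The subgroup they normally generate is {e, a, a², a³, a⁴, a⁵, a⁶}, of order 7.
Check: |G/G'| = 14/7 = 2 is the order of the abelianisation.

Answer: 7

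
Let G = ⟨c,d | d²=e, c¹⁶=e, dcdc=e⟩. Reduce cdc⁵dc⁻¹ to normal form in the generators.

Multiply left to right, reducing at each step:
  c · d = cd
  (cd) · c⁵ = c¹²d
  (c¹²d) · d = c¹²
  (c¹²) · c⁻¹ = c¹¹

Answer: c¹¹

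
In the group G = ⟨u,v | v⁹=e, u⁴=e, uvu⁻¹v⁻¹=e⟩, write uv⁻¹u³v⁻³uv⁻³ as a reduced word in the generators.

Multiply left to right, reducing at each step:
  u · v⁻¹ = uv⁸
  (uv⁸) · u³ = v⁸
  (v⁸) · v⁻³ = v⁵
  (v⁵) · u = uv⁵
  (uv⁵) · v⁻³ = uv²

Answer: uv²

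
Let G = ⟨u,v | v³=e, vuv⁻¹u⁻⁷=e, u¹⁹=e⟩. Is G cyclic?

Every cyclic group is abelian. But u·v = uv while v·u = u⁷v, so u·v ≠ v·u and G is not abelian. Hence G is not cyclic.

Answer: No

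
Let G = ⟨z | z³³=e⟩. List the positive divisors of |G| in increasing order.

|G| = 33 = 3 · 11. By Lagrange's theorem the order of any subgroup divides 33; the divisors of 33 are 1, 3, 11, 33.

Answer: 1, 3, 11, 33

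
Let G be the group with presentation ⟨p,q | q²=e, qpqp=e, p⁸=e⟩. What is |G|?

Enumerate words in the generators, reducing via the relations: the distinct elements are
  {e, p, q, pq, p², p³, p⁴, p⁵, p⁶, p⁷, p²q, p³q, p⁴q, p⁵q, p⁶q, p⁷q}.
No further products give new elements, so |G| = 16.

Answer: 16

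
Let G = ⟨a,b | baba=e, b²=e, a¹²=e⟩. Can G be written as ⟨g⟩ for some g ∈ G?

Every cyclic group is abelian. But a·b = ab while b·a = a¹¹b, so a·b ≠ b·a and G is not abelian. Hence G is not cyclic.

Answer: No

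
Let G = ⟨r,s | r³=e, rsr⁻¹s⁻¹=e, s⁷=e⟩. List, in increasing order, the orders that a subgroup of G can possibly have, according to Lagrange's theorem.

|G| = 21 = 3 · 7. By Lagrange's theorem the order of any subgroup divides 21; the divisors of 21 are 1, 3, 7, 21.

Answer: 1, 3, 7, 21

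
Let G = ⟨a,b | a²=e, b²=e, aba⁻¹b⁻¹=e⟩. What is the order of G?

Enumerate words in the generators, reducing via the relations: the distinct elements are
  {a, b, e, ab}.
No further products give new elements, so |G| = 4.

Answer: 4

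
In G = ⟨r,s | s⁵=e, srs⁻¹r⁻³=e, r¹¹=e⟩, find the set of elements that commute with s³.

⟨s³⟩ ⊆ C_G(s³) since powers of s³ commute with s³; so |C_G(s³)| ≥ |⟨s³⟩| = 5.
By orbit–stabilizer, |C_G(s³)| = |G| / |conj. class of s³| = 55 / 11 = 5.
The 5 elements commuting with s³ are {e, s, s², s³, s⁴}.

Answer: {e, s, s², s³, s⁴}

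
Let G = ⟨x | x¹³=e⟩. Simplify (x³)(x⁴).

Compute (x³) · (x⁴) by multiplying left to right and reducing via the relations at each step:
  (x³) · x⁴ = x⁷

Answer: x⁷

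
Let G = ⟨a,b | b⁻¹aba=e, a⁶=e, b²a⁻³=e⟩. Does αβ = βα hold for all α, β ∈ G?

a·b = ab but b·a = a²b⁻¹, so a·b ≠ b·a and G is not abelian.

Answer: No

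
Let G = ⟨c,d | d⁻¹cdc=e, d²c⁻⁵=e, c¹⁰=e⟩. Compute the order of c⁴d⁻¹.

Compute successive powers until reaching e:
  (c⁴d⁻¹)¹ = c⁴d⁻¹, (c⁴d⁻¹)² = c⁵, (c⁴d⁻¹)³ = c⁴d, (c⁴d⁻¹)⁴ = e.
The smallest positive k with (c⁴d⁻¹)ᵏ = e is 4.

Answer: 4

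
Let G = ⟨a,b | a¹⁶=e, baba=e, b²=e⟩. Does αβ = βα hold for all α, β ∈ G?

a·b = ab but b·a = a¹⁵b, so a·b ≠ b·a and G is not abelian.

Answer: No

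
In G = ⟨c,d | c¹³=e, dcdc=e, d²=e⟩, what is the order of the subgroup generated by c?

|⟨c⟩| equals the order of c. Compute successive powers until reaching e:
  c¹ = c, c² = c², c³ = c³, c⁴ = c⁴, c⁵ = c⁵, c⁶ = c⁶, c⁷ = c⁷, c⁸ = c⁸, c⁹ = c⁹, c¹⁰ = c¹⁰, c¹¹ = c¹¹, c¹² = c¹², c¹³ = e.
The smallest positive k with cᵏ = e is 13, so |⟨c⟩| = 13.

Answer: 13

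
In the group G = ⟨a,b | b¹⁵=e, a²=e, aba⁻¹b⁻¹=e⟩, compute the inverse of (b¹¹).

The order of (b¹¹) is 15 (smallest k with (b¹¹)ᵏ = e), so (b¹¹)⁻¹ = (b¹¹)¹⁴ = b⁴.
Check: (b¹¹) · (b⁴) → (b¹¹) · b⁴ = e, giving e as required.

Answer: b⁴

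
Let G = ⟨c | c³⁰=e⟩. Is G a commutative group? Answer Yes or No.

G has a single generator, so G is cyclic and hence abelian.

Answer: Yes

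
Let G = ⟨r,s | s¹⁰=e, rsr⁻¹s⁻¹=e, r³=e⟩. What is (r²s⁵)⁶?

Compute successive powers of (r²s⁵), reducing at each step:
  (r²s⁵)²: (r²s⁵) · r² = rs⁵;   (rs⁵) · s⁵ = r
  (r²s⁵)³: r · r² = e;   e · s⁵ = s⁵
  (r²s⁵)⁴: (s⁵) · r² = r²s⁵;   (r²s⁵) · s⁵ = r²
  (r²s⁵)⁵: (r²) · r² = r;   r · s⁵ = rs⁵
  (r²s⁵)⁶: (rs⁵) · r² = s⁵;   (s⁵) · s⁵ = e

Answer: e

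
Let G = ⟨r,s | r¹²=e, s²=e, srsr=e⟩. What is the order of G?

Enumerate words in the generators, reducing via the relations: the distinct elements are
  {e, r, s, rs, r², r³, r⁴, r⁵, r⁶, r⁷, r⁸, r⁹, r²s, r³s, r¹¹, r¹⁰, r⁴s, r⁵s, r⁶s, r⁷s, r⁸s, r⁹s, r¹¹s, r¹⁰s}.
No further products give new elements, so |G| = 24.

Answer: 24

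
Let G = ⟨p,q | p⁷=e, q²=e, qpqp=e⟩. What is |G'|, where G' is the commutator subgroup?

G' = [G, G] is generated by all commutators. The generator-pair commutators are: [p, q] = p².
The subgroup they normally generate is {e, p, p², p³, p⁴, p⁵, p⁶}, of order 7.
Check: |G/G'| = 14/7 = 2 is the order of the abelianisation.

Answer: 7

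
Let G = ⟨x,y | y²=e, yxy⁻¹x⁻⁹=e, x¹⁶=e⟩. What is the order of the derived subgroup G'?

G' = [G, G] is generated by all commutators. The generator-pair commutators are: [x, y] = x⁸.
The subgroup they normally generate is {e, x⁸}, of order 2.
Check: |G/G'| = 32/2 = 16 is the order of the abelianisation.

Answer: 2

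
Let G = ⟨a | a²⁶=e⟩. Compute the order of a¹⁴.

Compute successive powers until reaching e:
  (a¹⁴)¹ = a¹⁴, (a¹⁴)² = a², (a¹⁴)³ = a¹⁶, (a¹⁴)⁴ = a⁴, (a¹⁴)⁵ = a¹⁸, (a¹⁴)⁶ = a⁶, (a¹⁴)⁷ = a²⁰, (a¹⁴)⁸ = a⁸, (a¹⁴)⁹ = a²², (a¹⁴)¹⁰ = a¹⁰, (a¹⁴)¹¹ = a²⁴, (a¹⁴)¹² = a¹², (a¹⁴)¹³ = e.
The smallest positive k with (a¹⁴)ᵏ = e is 13.

Answer: 13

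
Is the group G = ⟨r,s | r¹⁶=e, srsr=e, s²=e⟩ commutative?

r·s = rs but s·r = r¹⁵s, so r·s ≠ s·r and G is not abelian.

Answer: No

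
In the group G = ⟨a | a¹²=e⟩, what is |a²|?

Compute successive powers until reaching e:
  (a²)¹ = a², (a²)² = a⁴, (a²)³ = a⁶, (a²)⁴ = a⁸, (a²)⁵ = a¹⁰, (a²)⁶ = e.
The smallest positive k with (a²)ᵏ = e is 6.

Answer: 6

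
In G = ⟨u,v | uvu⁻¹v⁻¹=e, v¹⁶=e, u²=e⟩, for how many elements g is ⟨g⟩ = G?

⟨g⟩ = G would require ord(g) = |G| = 32, but the maximum element order in G is 16 < 32. So G is not cyclic and no single element generates it: the count is 0.

Answer: 0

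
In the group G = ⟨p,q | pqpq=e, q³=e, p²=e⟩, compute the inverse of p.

The order of p is 2 (smallest k with pᵏ = e), so p⁻¹ = p¹ = p.
Check: p · p → p · p = e, giving e as required.

Answer: p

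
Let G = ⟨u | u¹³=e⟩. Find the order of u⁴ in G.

Compute successive powers until reaching e:
  (u⁴)¹ = u⁴, (u⁴)² = u⁸, (u⁴)³ = u¹², (u⁴)⁴ = u³, (u⁴)⁵ = u⁷, (u⁴)⁶ = u¹¹, (u⁴)⁷ = u², (u⁴)⁸ = u⁶, (u⁴)⁹ = u¹⁰, (u⁴)¹⁰ = u, (u⁴)¹¹ = u⁵, (u⁴)¹² = u⁹, (u⁴)¹³ = e.
The smallest positive k with (u⁴)ᵏ = e is 13.

Answer: 13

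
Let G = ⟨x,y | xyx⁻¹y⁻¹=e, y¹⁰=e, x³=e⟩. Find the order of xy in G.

Compute successive powers until reaching e:
  (xy)¹ = xy, (xy)² = x²y², (xy)³ = y³, (xy)⁴ = xy⁴, (xy)⁵ = x²y⁵, (xy)⁶ = y⁶, (xy)⁷ = xy⁷, (xy)⁸ = x²y⁸, (xy)⁹ = y⁹, (xy)¹⁰ = x, (xy)¹¹ = x²y, (xy)¹² = y², (xy)¹³ = xy³, (xy)¹⁴ = x²y⁴, (xy)¹⁵ = y⁵, (xy)¹⁶ = xy⁶, (xy)¹⁷ = x²y⁷, (xy)¹⁸ = y⁸, (xy)¹⁹ = xy⁹, (xy)²⁰ = x², (xy)²¹ = y, (xy)²² = xy², (xy)²³ = x²y³, (xy)²⁴ = y⁴, (xy)²⁵ = xy⁵, (xy)²⁶ = x²y⁶, (xy)²⁷ = y⁷, (xy)²⁸ = xy⁸, (xy)²⁹ = x²y⁹, (xy)³⁰ = e.
The smallest positive k with (xy)ᵏ = e is 30.

Answer: 30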